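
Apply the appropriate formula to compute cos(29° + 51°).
cos(29° + 51°) = cos 29° cos 51° - sin 29° sin 51° = 0.1736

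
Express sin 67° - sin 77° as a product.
sin 67° - sin 77° = 2 cos(72°) sin(-5°)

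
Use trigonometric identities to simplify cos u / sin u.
cos u / sin u = cot u (using Quotient identity)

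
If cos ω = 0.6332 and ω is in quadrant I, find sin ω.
sin ω = 0.774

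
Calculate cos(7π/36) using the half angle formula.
cos(7π/36) = √((1 + cos 7π/18)/2) = 0.8192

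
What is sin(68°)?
sin(68°) = 0.9272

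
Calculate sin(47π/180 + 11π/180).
sin(47π/180 + 11π/180) = sin 47π/180 cos 11π/180 + cos 47π/180 sin 11π/180 = 0.848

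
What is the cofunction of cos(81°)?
cos(81°) = sin(90° - 81°) = sin(9°)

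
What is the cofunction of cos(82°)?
cos(82°) = sin(90° - 82°) = sin(8°)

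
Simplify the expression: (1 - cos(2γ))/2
(1 - cos(2γ))/2 = sin²γ (using Power reduction)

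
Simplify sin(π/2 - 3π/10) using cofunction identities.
sin(π/2 - 3π/10) = cos(3π/10)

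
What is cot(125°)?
cot(125°) = -0.7002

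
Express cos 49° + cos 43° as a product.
cos 49° + cos 43° = 2 cos(46°) cos(3°)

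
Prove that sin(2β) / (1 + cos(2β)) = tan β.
LHS = 2 sin β cos β / (2cos²β) = sin β/cos β = tan β = RHS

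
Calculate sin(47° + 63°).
sin(47° + 63°) = sin 47° cos 63° + cos 47° sin 63° = 0.9397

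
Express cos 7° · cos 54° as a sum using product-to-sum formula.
cos 7° cos 54° = (1/2)[cos(7°-54°) + cos(7°+54°)]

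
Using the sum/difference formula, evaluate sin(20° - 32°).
sin(20° - 32°) = sin 20° cos 32° - cos 20° sin 32° = -0.2079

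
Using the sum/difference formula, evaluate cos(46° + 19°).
cos(46° + 19°) = cos 46° cos 19° - sin 46° sin 19° = 0.4226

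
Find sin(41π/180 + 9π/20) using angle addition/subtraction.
sin(41π/180 + 9π/20) = sin 41π/180 cos 9π/20 + cos 41π/180 sin 9π/20 = 0.848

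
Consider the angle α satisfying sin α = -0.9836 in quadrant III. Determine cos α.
cos α = ±√(1 - sin²α) = -0.1804 (negative in QIII)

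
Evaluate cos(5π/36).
cos(5π/36) = 0.9063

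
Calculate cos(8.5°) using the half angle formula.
cos(8.5°) = √((1 + cos 17°)/2) = 0.989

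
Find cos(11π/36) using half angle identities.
cos(11π/36) = √((1 + cos 11π/18)/2) = 0.5736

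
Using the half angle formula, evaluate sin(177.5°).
sin(177.5°) = √((1 - cos 355°)/2) = 0.04362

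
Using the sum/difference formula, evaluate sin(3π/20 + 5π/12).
sin(3π/20 + 5π/12) = sin 3π/20 cos 5π/12 + cos 3π/20 sin 5π/12 = 0.9781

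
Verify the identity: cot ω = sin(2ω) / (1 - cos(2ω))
RHS = 2 sin ω cos ω / (2sin²ω) = cos ω/sin ω = cot ω = LHS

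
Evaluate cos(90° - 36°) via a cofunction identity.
cos(90° - 36°) = sin(36°) = 0.5878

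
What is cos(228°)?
cos(228°) = -0.6691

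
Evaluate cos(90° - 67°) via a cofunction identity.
cos(90° - 67°) = sin(67°) = 0.9205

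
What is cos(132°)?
cos(132°) = -0.6691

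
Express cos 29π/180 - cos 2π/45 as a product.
cos 29π/180 - cos 2π/45 = -2 sin(37π/360) sin(7π/120)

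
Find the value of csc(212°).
csc(212°) = -1.887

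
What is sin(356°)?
sin(356°) = -0.06976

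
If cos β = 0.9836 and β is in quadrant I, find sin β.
sin β = 0.1804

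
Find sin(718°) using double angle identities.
sin(718°) = 2 sin 359° cos 359° = -0.0349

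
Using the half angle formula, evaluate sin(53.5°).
sin(53.5°) = √((1 - cos 107°)/2) = 0.8039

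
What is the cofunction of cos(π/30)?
cos(π/30) = sin(π/2 - π/30) = sin(7π/15)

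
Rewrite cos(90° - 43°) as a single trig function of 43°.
cos(90° - 43°) = sin(43°)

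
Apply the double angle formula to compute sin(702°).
sin(702°) = 2 sin 351° cos 351° = -0.309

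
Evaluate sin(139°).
sin(139°) = 0.6561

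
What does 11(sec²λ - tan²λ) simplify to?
11(sec²λ - tan²λ) = 11 (using Pythagorean identity)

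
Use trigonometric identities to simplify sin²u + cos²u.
sin²u + cos²u = 1 (using Pythagorean identity)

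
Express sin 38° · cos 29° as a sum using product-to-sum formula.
sin 38° cos 29° = (1/2)[sin(38°+29°) + sin(38°-29°)]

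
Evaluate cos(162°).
cos(162°) = -0.9511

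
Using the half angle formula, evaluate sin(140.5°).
sin(140.5°) = √((1 - cos 281°)/2) = 0.6361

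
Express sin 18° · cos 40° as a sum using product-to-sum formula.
sin 18° cos 40° = (1/2)[sin(18°+40°) + sin(18°-40°)]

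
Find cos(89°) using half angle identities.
cos(89°) = √((1 + cos 178°)/2) = 0.01745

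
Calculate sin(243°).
sin(243°) = -0.891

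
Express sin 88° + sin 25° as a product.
sin 88° + sin 25° = 2 sin(56.5°) cos(31.5°)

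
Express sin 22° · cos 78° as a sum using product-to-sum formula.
sin 22° cos 78° = (1/2)[sin(22°+78°) + sin(22°-78°)]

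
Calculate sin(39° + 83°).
sin(39° + 83°) = sin 39° cos 83° + cos 39° sin 83° = 0.848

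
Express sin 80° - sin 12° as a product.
sin 80° - sin 12° = 2 cos(46°) sin(34°)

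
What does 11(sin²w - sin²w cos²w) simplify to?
11(sin²w - sin²w cos²w) = 11(sin⁴w) (using Factoring)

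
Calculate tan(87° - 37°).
tan(87° - 37°) = (tan 87° - tan 37°)/(1 + tan 87° tan 37°) = 1.192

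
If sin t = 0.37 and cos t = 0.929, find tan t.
tan t = sin t / cos t = 0.3983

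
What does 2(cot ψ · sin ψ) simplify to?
2(cot ψ · sin ψ) = 2(cos ψ) (using Quotient identity)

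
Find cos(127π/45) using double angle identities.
cos(127π/45) = cos²127π/90 - sin²127π/90 = -0.848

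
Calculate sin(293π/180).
sin(293π/180) = -0.9205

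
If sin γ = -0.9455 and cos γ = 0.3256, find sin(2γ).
sin(2γ) = 2 sin γ cos γ = -0.6157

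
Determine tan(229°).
tan(229°) = 1.15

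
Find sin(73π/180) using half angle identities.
sin(73π/180) = √((1 - cos 73π/90)/2) = 0.9563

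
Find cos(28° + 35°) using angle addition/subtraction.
cos(28° + 35°) = cos 28° cos 35° - sin 28° sin 35° = 0.454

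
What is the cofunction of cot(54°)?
cot(54°) = tan(90° - 54°) = tan(36°)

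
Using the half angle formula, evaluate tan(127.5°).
tan(127.5°) = sin 255° / (1 + cos 255°) = -1.303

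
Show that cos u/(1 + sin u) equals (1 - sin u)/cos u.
RHS = (1 - sin u)(1 + sin u) / (cos u(1 + sin u)) = (1 - sin²u) / (cos u(1 + sin u)) = cos²u / (cos u(1 + sin u)) = cos u/(1 + sin u) = LHS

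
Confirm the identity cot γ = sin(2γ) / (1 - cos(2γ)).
RHS = 2 sin γ cos γ / (2sin²γ) = cos γ/sin γ = cot γ = LHS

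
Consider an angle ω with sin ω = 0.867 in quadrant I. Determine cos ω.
cos ω = √(1 - sin²ω) = 0.4983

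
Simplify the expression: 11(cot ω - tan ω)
11(cot ω - tan ω) = 11(2 cot(2ω)) (using Double angle)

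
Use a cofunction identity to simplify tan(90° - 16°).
tan(90° - 16°) = cot(16°)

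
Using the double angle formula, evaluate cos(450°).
cos(450°) = 2cos²225° - 1 = 0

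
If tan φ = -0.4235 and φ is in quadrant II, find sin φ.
sin φ = 0.39 (using tan²φ + 1 = sec²φ)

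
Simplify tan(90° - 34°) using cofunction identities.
tan(90° - 34°) = cot(34°)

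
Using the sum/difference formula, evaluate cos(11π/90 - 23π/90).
cos(11π/90 - 23π/90) = cos 11π/90 cos 23π/90 + sin 11π/90 sin 23π/90 = 0.9135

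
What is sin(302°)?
sin(302°) = -0.848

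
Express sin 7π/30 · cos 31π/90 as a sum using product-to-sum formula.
sin 7π/30 cos 31π/90 = (1/2)[sin(7π/30+31π/90) + sin(7π/30-31π/90)]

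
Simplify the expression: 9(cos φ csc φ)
9(cos φ csc φ) = 9(cot φ) (using Reciprocal + quotient)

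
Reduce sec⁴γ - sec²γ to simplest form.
sec⁴γ - sec²γ = tan⁴γ + tan²γ (using Pythagorean)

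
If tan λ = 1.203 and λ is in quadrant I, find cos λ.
cos λ = 0.6392 (using tan²λ + 1 = sec²λ)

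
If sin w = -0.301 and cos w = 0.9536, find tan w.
tan w = sin w / cos w = -0.3156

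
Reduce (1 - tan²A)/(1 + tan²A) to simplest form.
(1 - tan²A)/(1 + tan²A) = cos(2A) (using Double angle)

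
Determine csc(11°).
csc(11°) = 5.241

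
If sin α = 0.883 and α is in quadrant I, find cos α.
cos α = 0.4694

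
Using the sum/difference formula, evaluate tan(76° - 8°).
tan(76° - 8°) = (tan 76° - tan 8°)/(1 + tan 76° tan 8°) = 2.475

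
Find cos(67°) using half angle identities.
cos(67°) = √((1 + cos 134°)/2) = 0.3907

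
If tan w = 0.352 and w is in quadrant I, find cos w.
cos w = 0.9433 (using tan²w + 1 = sec²w)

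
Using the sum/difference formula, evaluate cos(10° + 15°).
cos(10° + 15°) = cos 10° cos 15° - sin 10° sin 15° = 0.9063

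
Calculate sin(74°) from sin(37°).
sin(74°) = 2 sin 37° cos 37° = 0.9613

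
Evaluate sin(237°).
sin(237°) = -0.8387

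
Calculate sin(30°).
sin(30°) = 1/2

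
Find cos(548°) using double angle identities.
cos(548°) = cos²274° - sin²274° = -0.9903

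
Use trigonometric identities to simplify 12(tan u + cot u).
12(tan u + cot u) = 12(sec u csc u) (using Quotient identities)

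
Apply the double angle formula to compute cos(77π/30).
cos(77π/30) = cos²77π/60 - sin²77π/60 = -0.2079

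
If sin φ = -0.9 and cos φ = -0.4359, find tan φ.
tan φ = sin φ / cos φ = 2.065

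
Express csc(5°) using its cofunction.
csc(5°) = sec(90° - 5°) = sec(85°)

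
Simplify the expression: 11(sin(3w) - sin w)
11(sin(3w) - sin w) = 11(2 cos(2w) sin w) (using Sum-to-product)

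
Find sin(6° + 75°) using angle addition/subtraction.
sin(6° + 75°) = sin 6° cos 75° + cos 6° sin 75° = 0.9877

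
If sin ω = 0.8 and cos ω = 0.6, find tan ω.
tan ω = sin ω / cos ω = 1.333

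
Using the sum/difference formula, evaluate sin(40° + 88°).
sin(40° + 88°) = sin 40° cos 88° + cos 40° sin 88° = 0.788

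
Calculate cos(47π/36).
cos(47π/36) = -0.5736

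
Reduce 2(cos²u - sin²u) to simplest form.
2(cos²u - sin²u) = 2(cos(2u)) (using Double angle)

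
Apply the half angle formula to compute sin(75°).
sin(75°) = √((1 - cos 150°)/2) = (√6+√2)/4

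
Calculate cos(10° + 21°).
cos(10° + 21°) = cos 10° cos 21° - sin 10° sin 21° = 0.8572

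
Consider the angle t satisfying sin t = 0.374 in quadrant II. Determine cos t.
cos t = ±√(1 - sin²t) = -0.9274 (negative in QII)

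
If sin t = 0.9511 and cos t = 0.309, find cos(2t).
cos(2t) = cos²t - sin²t = -0.8091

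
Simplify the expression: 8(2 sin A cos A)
8(2 sin A cos A) = 8(sin(2A)) (using Double angle)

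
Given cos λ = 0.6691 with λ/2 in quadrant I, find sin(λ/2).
sin(λ/2) = ±√((1 - cos λ)/2); positive since λ/2 ∈ QI, so sin(λ/2) = 0.4068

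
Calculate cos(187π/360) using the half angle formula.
cos(187π/360) = -√((1 + cos 187π/180)/2) = -0.06105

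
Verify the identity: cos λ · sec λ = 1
LHS = cos λ · (1/cos λ) = 1 = RHS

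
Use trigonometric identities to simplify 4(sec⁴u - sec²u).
4(sec⁴u - sec²u) = 4(tan⁴u + tan²u) (using Pythagorean)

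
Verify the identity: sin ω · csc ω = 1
LHS = sin ω · (1/sin ω) = 1 = RHS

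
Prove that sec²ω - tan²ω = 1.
LHS = 1/cos²ω - sin²ω/cos²ω = (1 - sin²ω)/cos²ω = cos²ω/cos²ω = 1 = RHS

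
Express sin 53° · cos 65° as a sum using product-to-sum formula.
sin 53° cos 65° = (1/2)[sin(53°+65°) + sin(53°-65°)]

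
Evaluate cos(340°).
cos(340°) = 0.9397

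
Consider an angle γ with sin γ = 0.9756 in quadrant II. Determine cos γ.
cos γ = ±√(1 - sin²γ) = -0.2196 (negative in QII)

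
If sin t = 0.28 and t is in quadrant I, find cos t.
cos t = 0.96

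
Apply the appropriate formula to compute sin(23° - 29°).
sin(23° - 29°) = sin 23° cos 29° - cos 23° sin 29° = -0.1045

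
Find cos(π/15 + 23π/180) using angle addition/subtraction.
cos(π/15 + 23π/180) = cos π/15 cos 23π/180 - sin π/15 sin 23π/180 = 0.8192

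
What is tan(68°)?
tan(68°) = 2.475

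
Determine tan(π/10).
tan(π/10) = 0.3249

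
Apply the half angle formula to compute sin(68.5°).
sin(68.5°) = √((1 - cos 137°)/2) = 0.9304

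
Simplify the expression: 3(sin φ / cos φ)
3(sin φ / cos φ) = 3(tan φ) (using Quotient identity)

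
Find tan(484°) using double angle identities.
tan(484°) = 2 tan 242° / (1 - tan²242°) = -1.483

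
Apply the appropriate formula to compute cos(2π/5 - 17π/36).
cos(2π/5 - 17π/36) = cos 2π/5 cos 17π/36 + sin 2π/5 sin 17π/36 = 0.9744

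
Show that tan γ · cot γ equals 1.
LHS = (sin γ/cos γ) · (cos γ/sin γ) = 1 = RHS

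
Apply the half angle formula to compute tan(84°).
tan(84°) = sin 168° / (1 + cos 168°) = 9.514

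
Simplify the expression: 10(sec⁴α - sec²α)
10(sec⁴α - sec²α) = 10(tan⁴α + tan²α) (using Pythagorean)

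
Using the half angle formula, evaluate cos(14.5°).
cos(14.5°) = √((1 + cos 29°)/2) = 0.9681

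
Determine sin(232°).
sin(232°) = -0.788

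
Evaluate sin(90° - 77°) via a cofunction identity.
sin(90° - 77°) = cos(77°) = 0.225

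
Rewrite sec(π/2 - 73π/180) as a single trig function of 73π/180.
sec(π/2 - 73π/180) = csc(73π/180)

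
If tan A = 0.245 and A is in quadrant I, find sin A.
sin A = 0.238 (using tan²A + 1 = sec²A)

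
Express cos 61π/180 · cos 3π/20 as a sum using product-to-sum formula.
cos 61π/180 cos 3π/20 = (1/2)[cos(61π/180-3π/20) + cos(61π/180+3π/20)]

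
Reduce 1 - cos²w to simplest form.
1 - cos²w = sin²w (using Pythagorean identity)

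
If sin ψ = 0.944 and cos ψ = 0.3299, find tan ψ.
tan ψ = sin ψ / cos ψ = 2.861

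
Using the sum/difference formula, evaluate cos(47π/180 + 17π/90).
cos(47π/180 + 17π/90) = cos 47π/180 cos 17π/90 - sin 47π/180 sin 17π/90 = 0.1564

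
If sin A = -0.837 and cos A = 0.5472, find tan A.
tan A = sin A / cos A = -1.53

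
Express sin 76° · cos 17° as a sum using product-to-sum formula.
sin 76° cos 17° = (1/2)[sin(76°+17°) + sin(76°-17°)]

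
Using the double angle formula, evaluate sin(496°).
sin(496°) = 2 sin 248° cos 248° = 0.6947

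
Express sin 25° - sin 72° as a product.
sin 25° - sin 72° = 2 cos(48.5°) sin(-23.5°)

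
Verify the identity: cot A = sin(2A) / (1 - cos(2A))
RHS = 2 sin A cos A / (2sin²A) = cos A/sin A = cot A = LHS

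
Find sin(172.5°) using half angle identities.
sin(172.5°) = √((1 - cos 345°)/2) = 0.1305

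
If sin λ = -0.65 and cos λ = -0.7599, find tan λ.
tan λ = sin λ / cos λ = 0.8554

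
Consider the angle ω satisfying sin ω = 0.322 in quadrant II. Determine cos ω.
cos ω = ±√(1 - sin²ω) = -0.9467 (negative in QII)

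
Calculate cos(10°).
cos(10°) = 0.9848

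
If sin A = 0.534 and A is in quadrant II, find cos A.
cos A = -0.8455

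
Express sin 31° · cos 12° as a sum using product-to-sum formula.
sin 31° cos 12° = (1/2)[sin(31°+12°) + sin(31°-12°)]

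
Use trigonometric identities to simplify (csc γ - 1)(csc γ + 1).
(csc γ - 1)(csc γ + 1) = cot²γ (using Diff. of squares)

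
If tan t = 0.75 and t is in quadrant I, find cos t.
cos t = 0.8 (using tan²t + 1 = sec²t)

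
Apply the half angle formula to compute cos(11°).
cos(11°) = √((1 + cos 22°)/2) = 0.9816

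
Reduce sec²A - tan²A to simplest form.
sec²A - tan²A = 1 (using Pythagorean identity)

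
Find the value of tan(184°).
tan(184°) = 0.06993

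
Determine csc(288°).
csc(288°) = -1.051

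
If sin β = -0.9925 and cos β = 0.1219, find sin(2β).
sin(2β) = 2 sin β cos β = -0.242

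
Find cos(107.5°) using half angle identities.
cos(107.5°) = -√((1 + cos 215°)/2) = -0.3007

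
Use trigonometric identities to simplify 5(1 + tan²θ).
5(1 + tan²θ) = 5(sec²θ) (using Pythagorean identity)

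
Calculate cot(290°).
cot(290°) = -0.364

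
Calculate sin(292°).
sin(292°) = -0.9272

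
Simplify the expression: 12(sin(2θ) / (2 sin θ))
12(sin(2θ) / (2 sin θ)) = 12(cos θ) (using Double angle)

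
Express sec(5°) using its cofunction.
sec(5°) = csc(90° - 5°) = csc(85°)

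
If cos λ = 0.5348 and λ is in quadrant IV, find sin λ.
sin λ = -0.845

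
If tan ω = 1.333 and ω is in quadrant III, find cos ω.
cos ω = -0.6001 (using tan²ω + 1 = sec²ω)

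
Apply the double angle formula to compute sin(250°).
sin(250°) = 2 sin 125° cos 125° = -0.9397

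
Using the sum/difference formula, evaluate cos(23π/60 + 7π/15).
cos(23π/60 + 7π/15) = cos 23π/60 cos 7π/15 - sin 23π/60 sin 7π/15 = -0.891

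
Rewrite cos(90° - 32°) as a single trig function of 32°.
cos(90° - 32°) = sin(32°)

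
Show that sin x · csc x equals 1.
LHS = sin x · (1/sin x) = 1 = RHS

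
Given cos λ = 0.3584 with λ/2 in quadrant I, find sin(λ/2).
sin(λ/2) = ±√((1 - cos λ)/2); positive since λ/2 ∈ QI, so sin(λ/2) = 0.5664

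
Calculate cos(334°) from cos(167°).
cos(334°) = cos²167° - sin²167° = 0.8988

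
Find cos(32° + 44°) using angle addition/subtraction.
cos(32° + 44°) = cos 32° cos 44° - sin 32° sin 44° = 0.2419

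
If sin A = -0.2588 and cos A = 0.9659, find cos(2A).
cos(2A) = cos²A - sin²A = 0.866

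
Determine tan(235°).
tan(235°) = 1.428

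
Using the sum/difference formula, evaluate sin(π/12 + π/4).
sin(π/12 + π/4) = sin π/12 cos π/4 + cos π/12 sin π/4 = √3/2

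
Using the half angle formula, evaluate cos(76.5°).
cos(76.5°) = √((1 + cos 153°)/2) = 0.2334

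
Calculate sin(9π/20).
sin(9π/20) = 0.9877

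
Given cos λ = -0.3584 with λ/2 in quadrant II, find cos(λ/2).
cos(λ/2) = ±√((1 + cos λ)/2); negative since λ/2 ∈ QII, so cos(λ/2) = -0.5664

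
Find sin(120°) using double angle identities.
sin(120°) = 2 sin 60° cos 60° = √3/2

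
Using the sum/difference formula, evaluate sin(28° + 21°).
sin(28° + 21°) = sin 28° cos 21° + cos 28° sin 21° = 0.7547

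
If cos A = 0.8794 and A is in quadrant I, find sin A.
sin A = 0.4761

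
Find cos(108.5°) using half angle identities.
cos(108.5°) = -√((1 + cos 217°)/2) = -0.3173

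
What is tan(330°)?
tan(330°) = -√3/3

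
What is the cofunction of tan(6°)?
tan(6°) = cot(90° - 6°) = cot(84°)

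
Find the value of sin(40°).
sin(40°) = 0.6428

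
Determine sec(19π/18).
sec(19π/18) = -1.015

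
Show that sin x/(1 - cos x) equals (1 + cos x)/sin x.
LHS = sin x(1 + cos x) / ((1 - cos x)(1 + cos x)) = sin x(1 + cos x) / (1 - cos²x) = sin x(1 + cos x) / sin²x = (1 + cos x)/sin x = RHS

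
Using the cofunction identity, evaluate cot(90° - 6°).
cot(90° - 6°) = tan(6°) = 0.1051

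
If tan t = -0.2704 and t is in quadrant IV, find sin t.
sin t = -0.261 (using tan²t + 1 = sec²t)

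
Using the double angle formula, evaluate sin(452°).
sin(452°) = 2 sin 226° cos 226° = 0.9994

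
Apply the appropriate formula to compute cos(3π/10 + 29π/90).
cos(3π/10 + 29π/90) = cos 3π/10 cos 29π/90 - sin 3π/10 sin 29π/90 = -0.3746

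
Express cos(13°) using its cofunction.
cos(13°) = sin(90° - 13°) = sin(77°)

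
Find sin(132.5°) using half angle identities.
sin(132.5°) = √((1 - cos 265°)/2) = 0.7373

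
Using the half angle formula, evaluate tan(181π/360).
tan(181π/360) = sin 181π/180 / (1 + cos 181π/180) = -114.6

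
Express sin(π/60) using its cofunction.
sin(π/60) = cos(π/2 - π/60) = cos(29π/60)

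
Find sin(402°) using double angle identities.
sin(402°) = 2 sin 201° cos 201° = 0.6691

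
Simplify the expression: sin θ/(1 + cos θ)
sin θ/(1 + cos θ) = tan(θ/2) (using Half angle)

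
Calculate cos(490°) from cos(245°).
cos(490°) = cos²245° - sin²245° = -0.6428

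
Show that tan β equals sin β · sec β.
RHS = sin β · (1/cos β) = sin β/cos β = tan β = LHS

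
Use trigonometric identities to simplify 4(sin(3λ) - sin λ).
4(sin(3λ) - sin λ) = 4(2 cos(2λ) sin λ) (using Sum-to-product)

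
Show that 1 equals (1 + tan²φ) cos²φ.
RHS = sec²φ · cos²φ = (1/cos²φ) · cos²φ = 1 = LHS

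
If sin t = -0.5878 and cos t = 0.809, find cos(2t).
cos(2t) = cos²t - sin²t = 0.309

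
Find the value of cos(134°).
cos(134°) = -0.6947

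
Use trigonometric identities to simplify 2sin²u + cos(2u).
2sin²u + cos(2u) = 1 (using Double angle)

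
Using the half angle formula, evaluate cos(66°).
cos(66°) = √((1 + cos 132°)/2) = 0.4067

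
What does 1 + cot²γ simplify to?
1 + cot²γ = csc²γ (using Pythagorean identity)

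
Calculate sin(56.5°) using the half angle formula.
sin(56.5°) = √((1 - cos 113°)/2) = 0.8339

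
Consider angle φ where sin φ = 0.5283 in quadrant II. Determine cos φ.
cos φ = ±√(1 - sin²φ) = -0.8491 (negative in QII)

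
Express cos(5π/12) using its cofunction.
cos(5π/12) = sin(π/2 - 5π/12) = sin(π/12)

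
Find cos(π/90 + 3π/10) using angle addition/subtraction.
cos(π/90 + 3π/10) = cos π/90 cos 3π/10 - sin π/90 sin 3π/10 = 0.5592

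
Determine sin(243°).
sin(243°) = -0.891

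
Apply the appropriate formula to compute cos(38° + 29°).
cos(38° + 29°) = cos 38° cos 29° - sin 38° sin 29° = 0.3907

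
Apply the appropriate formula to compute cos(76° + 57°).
cos(76° + 57°) = cos 76° cos 57° - sin 76° sin 57° = -0.682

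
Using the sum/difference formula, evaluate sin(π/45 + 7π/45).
sin(π/45 + 7π/45) = sin π/45 cos 7π/45 + cos π/45 sin 7π/45 = 0.5299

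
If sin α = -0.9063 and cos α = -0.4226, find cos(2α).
cos(2α) = cos²α - sin²α = -0.6428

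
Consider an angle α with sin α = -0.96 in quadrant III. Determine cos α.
cos α = ±√(1 - sin²α) = -0.28 (negative in QIII)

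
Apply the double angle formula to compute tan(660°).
tan(660°) = 2 tan 330° / (1 - tan²330°) = -√3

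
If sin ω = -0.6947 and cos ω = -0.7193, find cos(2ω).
cos(2ω) = cos²ω - sin²ω = 0.03478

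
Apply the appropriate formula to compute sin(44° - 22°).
sin(44° - 22°) = sin 44° cos 22° - cos 44° sin 22° = 0.3746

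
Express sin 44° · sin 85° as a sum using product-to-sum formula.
sin 44° sin 85° = (1/2)[cos(44°-85°) - cos(44°+85°)]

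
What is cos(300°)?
cos(300°) = 1/2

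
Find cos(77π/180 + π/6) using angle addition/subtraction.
cos(77π/180 + π/6) = cos 77π/180 cos π/6 - sin 77π/180 sin π/6 = -0.2924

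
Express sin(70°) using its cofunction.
sin(70°) = cos(90° - 70°) = cos(20°)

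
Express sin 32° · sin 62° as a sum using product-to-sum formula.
sin 32° sin 62° = (1/2)[cos(32°-62°) - cos(32°+62°)]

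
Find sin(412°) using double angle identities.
sin(412°) = 2 sin 206° cos 206° = 0.788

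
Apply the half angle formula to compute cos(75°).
cos(75°) = √((1 + cos 150°)/2) = (√6-√2)/4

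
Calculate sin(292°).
sin(292°) = -0.9272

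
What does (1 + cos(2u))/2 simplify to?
(1 + cos(2u))/2 = cos²u (using Power reduction)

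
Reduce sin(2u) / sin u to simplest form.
sin(2u) / sin u = 2 cos u (using Double angle)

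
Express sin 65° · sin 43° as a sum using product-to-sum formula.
sin 65° sin 43° = (1/2)[cos(65°-43°) - cos(65°+43°)]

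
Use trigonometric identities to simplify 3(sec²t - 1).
3(sec²t - 1) = 3(tan²t) (using Pythagorean identity)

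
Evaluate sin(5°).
sin(5°) = 0.08716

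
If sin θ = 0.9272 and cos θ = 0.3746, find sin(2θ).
sin(2θ) = 2 sin θ cos θ = 0.6947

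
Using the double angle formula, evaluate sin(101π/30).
sin(101π/30) = 2 sin 101π/60 cos 101π/60 = -0.9135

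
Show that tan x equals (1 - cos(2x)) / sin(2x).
RHS = 2sin²x / (2 sin x cos x) = sin x/cos x = tan x = LHS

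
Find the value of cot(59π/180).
cot(59π/180) = 0.6009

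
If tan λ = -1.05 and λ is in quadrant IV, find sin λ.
sin λ = -0.7241 (using tan²λ + 1 = sec²λ)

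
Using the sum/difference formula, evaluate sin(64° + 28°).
sin(64° + 28°) = sin 64° cos 28° + cos 64° sin 28° = 0.9994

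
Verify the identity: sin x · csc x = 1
LHS = sin x · (1/sin x) = 1 = RHS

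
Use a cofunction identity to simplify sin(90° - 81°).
sin(90° - 81°) = cos(81°)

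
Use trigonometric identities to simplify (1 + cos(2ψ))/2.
(1 + cos(2ψ))/2 = cos²ψ (using Power reduction)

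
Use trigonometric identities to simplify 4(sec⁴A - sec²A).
4(sec⁴A - sec²A) = 4(tan⁴A + tan²A) (using Pythagorean)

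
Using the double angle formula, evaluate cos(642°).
cos(642°) = cos²321° - sin²321° = 0.2079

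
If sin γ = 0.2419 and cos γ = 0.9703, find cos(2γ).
cos(2γ) = cos²γ - sin²γ = 0.883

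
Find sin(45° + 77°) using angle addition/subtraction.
sin(45° + 77°) = sin 45° cos 77° + cos 45° sin 77° = 0.848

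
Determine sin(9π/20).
sin(9π/20) = 0.9877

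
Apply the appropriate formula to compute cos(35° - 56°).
cos(35° - 56°) = cos 35° cos 56° + sin 35° sin 56° = 0.9336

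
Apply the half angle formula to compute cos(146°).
cos(146°) = -√((1 + cos 292°)/2) = -0.829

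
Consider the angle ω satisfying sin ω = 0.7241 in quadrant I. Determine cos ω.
cos ω = √(1 - sin²ω) = 0.6897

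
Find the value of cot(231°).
cot(231°) = 0.8098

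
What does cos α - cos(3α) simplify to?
cos α - cos(3α) = 2 sin(2α) sin α (using Sum-to-product)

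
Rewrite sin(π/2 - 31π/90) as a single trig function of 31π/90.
sin(π/2 - 31π/90) = cos(31π/90)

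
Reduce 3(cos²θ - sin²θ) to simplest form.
3(cos²θ - sin²θ) = 3(cos(2θ)) (using Double angle)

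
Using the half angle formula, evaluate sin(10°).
sin(10°) = √((1 - cos 20°)/2) = 0.1736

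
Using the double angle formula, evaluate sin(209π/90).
sin(209π/90) = 2 sin 209π/180 cos 209π/180 = 0.848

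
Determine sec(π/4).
sec(π/4) = √2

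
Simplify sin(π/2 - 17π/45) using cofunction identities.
sin(π/2 - 17π/45) = cos(17π/45)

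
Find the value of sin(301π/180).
sin(301π/180) = -0.8572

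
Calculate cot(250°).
cot(250°) = 0.364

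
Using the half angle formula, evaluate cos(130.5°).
cos(130.5°) = -√((1 + cos 261°)/2) = -0.6494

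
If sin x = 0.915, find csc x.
csc x = 1/sin x = 1.093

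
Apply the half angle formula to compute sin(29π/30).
sin(29π/30) = √((1 - cos 29π/15)/2) = 0.1045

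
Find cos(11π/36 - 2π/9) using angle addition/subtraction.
cos(11π/36 - 2π/9) = cos 11π/36 cos 2π/9 + sin 11π/36 sin 2π/9 = (√6+√2)/4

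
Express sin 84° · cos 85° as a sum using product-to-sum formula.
sin 84° cos 85° = (1/2)[sin(84°+85°) + sin(84°-85°)]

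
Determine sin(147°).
sin(147°) = 0.5446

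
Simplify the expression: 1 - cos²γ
1 - cos²γ = sin²γ (using Pythagorean identity)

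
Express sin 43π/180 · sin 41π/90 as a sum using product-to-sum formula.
sin 43π/180 sin 41π/90 = (1/2)[cos(43π/180-41π/90) - cos(43π/180+41π/90)]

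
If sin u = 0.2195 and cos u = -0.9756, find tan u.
tan u = sin u / cos u = -0.225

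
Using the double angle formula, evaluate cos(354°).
cos(354°) = cos²177° - sin²177° = 0.9945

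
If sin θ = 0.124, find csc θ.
csc θ = 1/sin θ = 8.065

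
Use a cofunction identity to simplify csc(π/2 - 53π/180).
csc(π/2 - 53π/180) = sec(53π/180)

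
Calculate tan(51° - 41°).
tan(51° - 41°) = (tan 51° - tan 41°)/(1 + tan 51° tan 41°) = 0.1763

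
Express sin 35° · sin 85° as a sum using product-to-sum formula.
sin 35° sin 85° = (1/2)[cos(35°-85°) - cos(35°+85°)]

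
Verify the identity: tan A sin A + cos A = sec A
LHS = sin²A/cos A + cos A = (sin²A + cos²A)/cos A = 1/cos A = sec A = RHS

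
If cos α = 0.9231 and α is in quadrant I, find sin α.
sin α = 0.3846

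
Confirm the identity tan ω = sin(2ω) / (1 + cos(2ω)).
RHS = 2 sin ω cos ω / (2cos²ω) = sin ω/cos ω = tan ω = LHS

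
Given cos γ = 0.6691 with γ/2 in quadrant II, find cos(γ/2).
cos(γ/2) = ±√((1 + cos γ)/2); negative since γ/2 ∈ QII, so cos(γ/2) = -0.9135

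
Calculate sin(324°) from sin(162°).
sin(324°) = 2 sin 162° cos 162° = -0.5878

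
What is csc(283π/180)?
csc(283π/180) = -1.026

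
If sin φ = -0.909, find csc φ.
csc φ = 1/sin φ = -1.1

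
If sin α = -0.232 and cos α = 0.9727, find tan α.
tan α = sin α / cos α = -0.2385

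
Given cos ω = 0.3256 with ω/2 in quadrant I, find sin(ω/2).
sin(ω/2) = ±√((1 - cos ω)/2); positive since ω/2 ∈ QI, so sin(ω/2) = 0.5807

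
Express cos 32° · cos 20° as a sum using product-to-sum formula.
cos 32° cos 20° = (1/2)[cos(32°-20°) + cos(32°+20°)]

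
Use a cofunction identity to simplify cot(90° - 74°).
cot(90° - 74°) = tan(74°)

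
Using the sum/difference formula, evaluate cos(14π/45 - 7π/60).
cos(14π/45 - 7π/60) = cos 14π/45 cos 7π/60 + sin 14π/45 sin 7π/60 = 0.8192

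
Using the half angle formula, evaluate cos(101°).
cos(101°) = -√((1 + cos 202°)/2) = -0.1908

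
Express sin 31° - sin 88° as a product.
sin 31° - sin 88° = 2 cos(59.5°) sin(-28.5°)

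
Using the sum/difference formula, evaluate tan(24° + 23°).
tan(24° + 23°) = (tan 24° + tan 23°)/(1 - tan 24° tan 23°) = 1.072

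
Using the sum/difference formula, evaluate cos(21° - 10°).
cos(21° - 10°) = cos 21° cos 10° + sin 21° sin 10° = 0.9816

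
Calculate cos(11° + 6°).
cos(11° + 6°) = cos 11° cos 6° - sin 11° sin 6° = 0.9563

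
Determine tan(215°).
tan(215°) = 0.7002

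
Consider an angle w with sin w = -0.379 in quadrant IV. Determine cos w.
cos w = √(1 - sin²w) = 0.9254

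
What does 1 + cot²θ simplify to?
1 + cot²θ = csc²θ (using Pythagorean identity)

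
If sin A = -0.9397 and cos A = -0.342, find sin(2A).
sin(2A) = 2 sin A cos A = 0.6428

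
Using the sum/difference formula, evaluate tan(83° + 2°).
tan(83° + 2°) = (tan 83° + tan 2°)/(1 - tan 83° tan 2°) = 11.43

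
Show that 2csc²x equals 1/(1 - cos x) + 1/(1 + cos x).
RHS = [(1 + cos x) + (1 - cos x)] / [(1 - cos x)(1 + cos x)] = 2/(1 - cos²x) = 2/sin²x = 2csc²x = LHS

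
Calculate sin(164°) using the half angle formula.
sin(164°) = √((1 - cos 328°)/2) = 0.2756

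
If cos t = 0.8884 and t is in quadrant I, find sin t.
sin t = 0.4591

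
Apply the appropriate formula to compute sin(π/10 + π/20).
sin(π/10 + π/20) = sin π/10 cos π/20 + cos π/10 sin π/20 = 0.454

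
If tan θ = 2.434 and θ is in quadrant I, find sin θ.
sin θ = 0.925 (using tan²θ + 1 = sec²θ)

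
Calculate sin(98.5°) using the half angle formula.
sin(98.5°) = √((1 - cos 197°)/2) = 0.989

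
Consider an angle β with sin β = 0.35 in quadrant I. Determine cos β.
cos β = √(1 - sin²β) = 0.9367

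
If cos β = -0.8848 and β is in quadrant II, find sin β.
sin β = 0.466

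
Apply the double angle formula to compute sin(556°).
sin(556°) = 2 sin 278° cos 278° = -0.2756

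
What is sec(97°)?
sec(97°) = -8.206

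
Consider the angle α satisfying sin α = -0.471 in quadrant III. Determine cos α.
cos α = ±√(1 - sin²α) = -0.8821 (negative in QIII)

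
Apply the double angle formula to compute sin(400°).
sin(400°) = 2 sin 200° cos 200° = 0.6428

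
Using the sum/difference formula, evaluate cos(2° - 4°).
cos(2° - 4°) = cos 2° cos 4° + sin 2° sin 4° = 0.9994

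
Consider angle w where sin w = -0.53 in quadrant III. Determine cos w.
cos w = ±√(1 - sin²w) = -0.848 (negative in QIII)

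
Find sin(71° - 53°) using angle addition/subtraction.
sin(71° - 53°) = sin 71° cos 53° - cos 71° sin 53° = 0.309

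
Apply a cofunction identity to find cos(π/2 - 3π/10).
cos(π/2 - 3π/10) = sin(3π/10) = 0.809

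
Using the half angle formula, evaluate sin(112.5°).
sin(112.5°) = √((1 - cos 225°)/2) = √(2+√2)/2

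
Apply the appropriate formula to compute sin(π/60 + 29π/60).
sin(π/60 + 29π/60) = sin π/60 cos 29π/60 + cos π/60 sin 29π/60 = 1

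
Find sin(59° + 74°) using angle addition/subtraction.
sin(59° + 74°) = sin 59° cos 74° + cos 59° sin 74° = 0.7314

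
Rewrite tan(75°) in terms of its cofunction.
tan(75°) = cot(90° - 75°) = cot(15°)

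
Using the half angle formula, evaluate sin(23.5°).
sin(23.5°) = √((1 - cos 47°)/2) = 0.3987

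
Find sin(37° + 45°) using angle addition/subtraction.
sin(37° + 45°) = sin 37° cos 45° + cos 37° sin 45° = 0.9903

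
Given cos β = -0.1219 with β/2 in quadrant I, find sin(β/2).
sin(β/2) = ±√((1 - cos β)/2); positive since β/2 ∈ QI, so sin(β/2) = 0.749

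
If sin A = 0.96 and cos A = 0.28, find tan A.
tan A = sin A / cos A = 3.429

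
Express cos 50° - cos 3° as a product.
cos 50° - cos 3° = -2 sin(26.5°) sin(23.5°)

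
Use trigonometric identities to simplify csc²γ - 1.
csc²γ - 1 = cot²γ (using Pythagorean identity)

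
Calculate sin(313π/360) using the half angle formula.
sin(313π/360) = √((1 - cos 313π/180)/2) = 0.3987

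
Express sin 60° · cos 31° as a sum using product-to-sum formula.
sin 60° cos 31° = (1/2)[sin(60°+31°) + sin(60°-31°)]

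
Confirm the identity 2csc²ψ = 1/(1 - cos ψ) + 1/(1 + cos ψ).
RHS = [(1 + cos ψ) + (1 - cos ψ)] / [(1 - cos ψ)(1 + cos ψ)] = 2/(1 - cos²ψ) = 2/sin²ψ = 2csc²ψ = LHS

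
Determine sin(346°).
sin(346°) = -0.2419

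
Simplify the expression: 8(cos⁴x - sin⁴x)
8(cos⁴x - sin⁴x) = 8(cos(2x)) (using Factoring + double angle)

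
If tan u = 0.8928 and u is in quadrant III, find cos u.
cos u = -0.746 (using tan²u + 1 = sec²u)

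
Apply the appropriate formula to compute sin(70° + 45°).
sin(70° + 45°) = sin 70° cos 45° + cos 70° sin 45° = 0.9063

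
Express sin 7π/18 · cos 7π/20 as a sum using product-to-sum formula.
sin 7π/18 cos 7π/20 = (1/2)[sin(7π/18+7π/20) + sin(7π/18-7π/20)]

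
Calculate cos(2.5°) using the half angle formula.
cos(2.5°) = √((1 + cos 5°)/2) = 0.999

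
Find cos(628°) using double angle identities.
cos(628°) = cos²314° - sin²314° = -0.0349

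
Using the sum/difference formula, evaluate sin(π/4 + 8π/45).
sin(π/4 + 8π/45) = sin π/4 cos 8π/45 + cos π/4 sin 8π/45 = 0.9744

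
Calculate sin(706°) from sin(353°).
sin(706°) = 2 sin 353° cos 353° = -0.2419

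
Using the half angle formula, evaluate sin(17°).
sin(17°) = √((1 - cos 34°)/2) = 0.2924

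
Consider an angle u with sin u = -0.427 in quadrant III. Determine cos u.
cos u = ±√(1 - sin²u) = -0.9043 (negative in QIII)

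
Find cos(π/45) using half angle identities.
cos(π/45) = √((1 + cos 2π/45)/2) = 0.9976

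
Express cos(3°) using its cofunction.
cos(3°) = sin(90° - 3°) = sin(87°)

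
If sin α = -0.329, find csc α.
csc α = 1/sin α = -3.04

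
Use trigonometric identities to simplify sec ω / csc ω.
sec ω / csc ω = tan ω (using Reciprocal identities)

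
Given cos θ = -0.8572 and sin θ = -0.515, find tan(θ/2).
tan(θ/2) = sin θ / (1 + cos θ) = -3.606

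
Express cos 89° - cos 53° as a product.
cos 89° - cos 53° = -2 sin(71°) sin(18°)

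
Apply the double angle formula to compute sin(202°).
sin(202°) = 2 sin 101° cos 101° = -0.3746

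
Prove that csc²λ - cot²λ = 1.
LHS = 1/sin²λ - cos²λ/sin²λ = (1 - cos²λ)/sin²λ = sin²λ/sin²λ = 1 = RHS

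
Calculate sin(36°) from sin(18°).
sin(36°) = 2 sin 18° cos 18° = 0.5878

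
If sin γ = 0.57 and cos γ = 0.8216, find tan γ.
tan γ = sin γ / cos γ = 0.6938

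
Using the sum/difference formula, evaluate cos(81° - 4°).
cos(81° - 4°) = cos 81° cos 4° + sin 81° sin 4° = 0.225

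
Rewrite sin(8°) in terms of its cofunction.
sin(8°) = cos(90° - 8°) = cos(82°)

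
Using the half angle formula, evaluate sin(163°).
sin(163°) = √((1 - cos 326°)/2) = 0.2924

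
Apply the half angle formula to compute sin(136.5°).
sin(136.5°) = √((1 - cos 273°)/2) = 0.6884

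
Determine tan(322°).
tan(322°) = -0.7813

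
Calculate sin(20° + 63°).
sin(20° + 63°) = sin 20° cos 63° + cos 20° sin 63° = 0.9925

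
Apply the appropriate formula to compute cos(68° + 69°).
cos(68° + 69°) = cos 68° cos 69° - sin 68° sin 69° = -0.7314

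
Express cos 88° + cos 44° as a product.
cos 88° + cos 44° = 2 cos(66°) cos(22°)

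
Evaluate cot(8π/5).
cot(8π/5) = -0.3249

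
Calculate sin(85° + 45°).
sin(85° + 45°) = sin 85° cos 45° + cos 85° sin 45° = 0.766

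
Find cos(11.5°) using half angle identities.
cos(11.5°) = √((1 + cos 23°)/2) = 0.9799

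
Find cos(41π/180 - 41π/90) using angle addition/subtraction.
cos(41π/180 - 41π/90) = cos 41π/180 cos 41π/90 + sin 41π/180 sin 41π/90 = 0.7547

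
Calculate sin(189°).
sin(189°) = -0.1564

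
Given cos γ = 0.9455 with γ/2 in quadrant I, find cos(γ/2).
cos(γ/2) = ±√((1 + cos γ)/2); positive since γ/2 ∈ QI, so cos(γ/2) = 0.9863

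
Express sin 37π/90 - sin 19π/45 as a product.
sin 37π/90 - sin 19π/45 = 2 cos(5π/12) sin(-π/180)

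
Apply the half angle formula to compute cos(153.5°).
cos(153.5°) = -√((1 + cos 307°)/2) = -0.8949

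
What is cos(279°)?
cos(279°) = 0.1564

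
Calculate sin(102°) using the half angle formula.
sin(102°) = √((1 - cos 204°)/2) = 0.9781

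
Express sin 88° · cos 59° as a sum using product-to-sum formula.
sin 88° cos 59° = (1/2)[sin(88°+59°) + sin(88°-59°)]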